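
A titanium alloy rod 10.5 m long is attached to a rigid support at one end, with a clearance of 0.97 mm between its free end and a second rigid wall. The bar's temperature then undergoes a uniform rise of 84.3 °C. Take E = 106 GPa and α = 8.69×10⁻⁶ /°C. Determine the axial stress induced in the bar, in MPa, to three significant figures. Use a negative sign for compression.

Free thermal expansion αLΔT = 8.69e-6 · 10500 · 84.3 = 7.692 mm.
The walls engage after the gap closes; constrained expansion = 7.692 − 0.97 = 6.722 mm.
The walls impose strain ε = −(6.722)/10500 = -6.4019e-04; σ = Eε = 106000 · -6.4019e-04 = -67.86 MPa.

-67.9 MPa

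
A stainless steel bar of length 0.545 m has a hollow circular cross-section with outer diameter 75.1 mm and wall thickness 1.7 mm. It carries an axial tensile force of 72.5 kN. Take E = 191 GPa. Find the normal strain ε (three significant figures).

9.68e-04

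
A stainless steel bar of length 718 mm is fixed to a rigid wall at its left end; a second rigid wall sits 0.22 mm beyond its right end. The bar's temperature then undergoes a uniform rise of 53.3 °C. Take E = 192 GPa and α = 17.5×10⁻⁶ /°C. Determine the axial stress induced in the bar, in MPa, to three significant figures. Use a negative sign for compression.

Free thermal expansion αLΔT = 17.5e-6 · 718 · 53.3 = 0.6697 mm.
The walls engage after the gap closes; constrained expansion = 0.6697 − 0.22 = 0.4497 mm.
The walls impose strain ε = −(0.4497)/718 = -6.2634e-04; σ = Eε = 192000 · -6.2634e-04 = -120.3 MPa.

-120 MPa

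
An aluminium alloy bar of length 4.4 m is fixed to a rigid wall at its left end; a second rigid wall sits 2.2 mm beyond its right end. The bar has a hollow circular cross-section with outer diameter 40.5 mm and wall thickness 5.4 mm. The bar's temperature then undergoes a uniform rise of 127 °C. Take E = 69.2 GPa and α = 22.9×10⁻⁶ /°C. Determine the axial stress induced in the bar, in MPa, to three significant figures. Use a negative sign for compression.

-167 MPa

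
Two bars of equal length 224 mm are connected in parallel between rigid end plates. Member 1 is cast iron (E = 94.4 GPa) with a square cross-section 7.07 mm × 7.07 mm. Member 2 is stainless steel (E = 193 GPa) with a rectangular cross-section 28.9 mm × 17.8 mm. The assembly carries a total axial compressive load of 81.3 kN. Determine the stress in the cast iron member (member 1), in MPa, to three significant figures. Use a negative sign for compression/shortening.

-73.8 MPa

A_1 = 49.98 mm².
A_2 = 514.4 mm².
Equal strain + equilibrium ⇒ each member carries load in proportion to AE: A₁E₁ = 4719000 N, A₂E₂ = 99280000 N, ΣAE = 104000000 N.
σ₁ = P·E₁/ΣAE = -81300·94400/104000000 = -73.79 MPa.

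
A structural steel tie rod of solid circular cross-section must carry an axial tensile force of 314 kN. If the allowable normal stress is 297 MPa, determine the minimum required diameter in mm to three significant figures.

36.7 mm

Required area A ≥ P/σ_allow = 314000/297 = 1057 mm².
For a solid circular section, d ≥ √(4A/π) = 36.69 mm.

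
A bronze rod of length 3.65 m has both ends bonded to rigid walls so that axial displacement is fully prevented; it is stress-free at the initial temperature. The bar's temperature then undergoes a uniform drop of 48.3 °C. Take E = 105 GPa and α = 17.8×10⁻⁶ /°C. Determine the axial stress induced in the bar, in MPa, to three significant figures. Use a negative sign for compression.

Free thermal expansion αLΔT = 17.8e-6 · 3650 · -48.3 = -3.138 mm.
The walls impose strain ε = −(-3.138)/3650 = 8.5974e-04; σ = Eε = 105000 · 8.5974e-04 = 90.27 MPa.

90.3 MPa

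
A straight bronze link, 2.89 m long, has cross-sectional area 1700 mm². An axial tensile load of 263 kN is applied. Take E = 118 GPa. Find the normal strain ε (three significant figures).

0.00131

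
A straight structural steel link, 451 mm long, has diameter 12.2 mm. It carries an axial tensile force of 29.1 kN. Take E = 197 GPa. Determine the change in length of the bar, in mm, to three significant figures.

0.570 mm

A = 116.9 mm².
δ_mech = NL/(AE) = 29100·451/(116.9·197000) = 0.5699 mm.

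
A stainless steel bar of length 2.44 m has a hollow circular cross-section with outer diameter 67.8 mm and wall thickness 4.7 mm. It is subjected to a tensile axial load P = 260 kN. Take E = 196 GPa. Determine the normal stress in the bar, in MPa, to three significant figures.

A = 931.7 mm².
σ = N/A = 260000/931.7 = 279.1 MPa.

279 MPa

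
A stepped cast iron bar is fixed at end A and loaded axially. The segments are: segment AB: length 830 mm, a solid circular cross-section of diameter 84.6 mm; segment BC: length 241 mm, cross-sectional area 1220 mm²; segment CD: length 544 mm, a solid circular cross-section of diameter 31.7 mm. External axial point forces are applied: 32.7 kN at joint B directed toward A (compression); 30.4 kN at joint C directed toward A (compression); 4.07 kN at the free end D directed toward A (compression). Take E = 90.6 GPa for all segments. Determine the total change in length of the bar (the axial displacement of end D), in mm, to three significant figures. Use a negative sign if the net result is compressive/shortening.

-0.216 mm

Internal axial forces (sectioning from the free end, tension +): N_CD = -4.07 kN, N_BC = -34.47 kN, N_AB = -67.17 kN.
A_AB = 5621 mm².
A_CD = 789.2 mm².
δ_AB = -67170·830/(5621·90600) = -0.1095 mm
δ_BC = -34470·241/(1220·90600) = -0.07516 mm
δ_CD = -4070·544/(789.2·90600) = -0.03096 mm
δ = Σδ_i = -0.2156 mm.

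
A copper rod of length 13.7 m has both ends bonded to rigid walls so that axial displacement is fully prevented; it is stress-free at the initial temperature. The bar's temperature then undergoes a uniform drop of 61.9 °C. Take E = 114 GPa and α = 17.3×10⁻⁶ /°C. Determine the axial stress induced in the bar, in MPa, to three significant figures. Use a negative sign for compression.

122 MPa

Free thermal expansion αLΔT = 17.3e-6 · 13700 · -61.9 = -14.67 mm.
The walls impose strain ε = −(-14.67)/13700 = 1.0709e-03; σ = Eε = 114000 · 1.0709e-03 = 122.1 MPa.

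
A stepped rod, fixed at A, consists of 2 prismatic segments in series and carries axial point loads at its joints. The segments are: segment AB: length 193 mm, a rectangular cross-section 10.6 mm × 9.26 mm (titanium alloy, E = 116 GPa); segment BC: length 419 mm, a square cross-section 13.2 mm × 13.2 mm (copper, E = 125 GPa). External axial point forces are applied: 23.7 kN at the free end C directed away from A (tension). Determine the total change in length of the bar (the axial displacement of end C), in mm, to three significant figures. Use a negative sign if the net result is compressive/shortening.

Internal axial forces (sectioning from the free end, tension +): N_BC = 23.7 kN, N_AB = 23.7 kN.
A_AB = 98.16 mm².
A_BC = 174.2 mm².
δ_AB = 23700·193/(98.16·116000) = 0.4017 mm
δ_BC = 23700·419/(174.2·125000) = 0.4559 mm
δ = Σδ_i = 0.8577 mm.

0.858 mm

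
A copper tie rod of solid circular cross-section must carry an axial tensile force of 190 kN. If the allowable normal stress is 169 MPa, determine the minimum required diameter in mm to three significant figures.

37.8 mm

Required area A ≥ P/σ_allow = 190000/169 = 1124 mm².
For a solid circular section, d ≥ √(4A/π) = 37.83 mm.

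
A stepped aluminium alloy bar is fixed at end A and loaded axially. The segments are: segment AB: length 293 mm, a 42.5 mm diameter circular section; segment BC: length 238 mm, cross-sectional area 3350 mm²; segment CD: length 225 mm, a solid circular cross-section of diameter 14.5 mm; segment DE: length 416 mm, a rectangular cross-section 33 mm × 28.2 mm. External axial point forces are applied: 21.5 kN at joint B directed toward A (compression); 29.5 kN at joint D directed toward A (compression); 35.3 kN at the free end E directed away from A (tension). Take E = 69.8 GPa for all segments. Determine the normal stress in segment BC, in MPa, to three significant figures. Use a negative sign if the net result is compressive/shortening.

1.73 MPa

Internal axial forces (sectioning from the free end, tension +): N_DE = 35.3 kN, N_CD = 5.8 kN, N_BC = 5.8 kN, N_AB = -15.7 kN.
σ_BC = N_BC/A_BC = 5800/3350 = 1.731 MPa.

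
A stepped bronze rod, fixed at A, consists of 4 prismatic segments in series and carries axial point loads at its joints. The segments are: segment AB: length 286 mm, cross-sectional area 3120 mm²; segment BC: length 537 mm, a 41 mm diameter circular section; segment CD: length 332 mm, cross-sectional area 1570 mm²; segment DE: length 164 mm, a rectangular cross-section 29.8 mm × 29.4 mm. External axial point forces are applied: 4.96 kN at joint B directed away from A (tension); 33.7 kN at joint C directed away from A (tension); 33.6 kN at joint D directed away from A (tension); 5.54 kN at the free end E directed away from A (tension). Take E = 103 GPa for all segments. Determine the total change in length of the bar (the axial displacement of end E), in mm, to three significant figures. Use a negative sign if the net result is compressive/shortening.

0.447 mm

Internal axial forces (sectioning from the free end, tension +): N_DE = 5.54 kN, N_CD = 39.14 kN, N_BC = 72.84 kN, N_AB = 77.8 kN.
A_BC = 1320 mm².
A_DE = 876.1 mm².
δ_AB = 77800·286/(3120·103000) = 0.06924 mm
δ_BC = 72840·537/(1320·103000) = 0.2876 mm
δ_CD = 39140·332/(1570·103000) = 0.08036 mm
δ_DE = 5540·164/(876.1·103000) = 0.01007 mm
δ = Σδ_i = 0.4473 mm.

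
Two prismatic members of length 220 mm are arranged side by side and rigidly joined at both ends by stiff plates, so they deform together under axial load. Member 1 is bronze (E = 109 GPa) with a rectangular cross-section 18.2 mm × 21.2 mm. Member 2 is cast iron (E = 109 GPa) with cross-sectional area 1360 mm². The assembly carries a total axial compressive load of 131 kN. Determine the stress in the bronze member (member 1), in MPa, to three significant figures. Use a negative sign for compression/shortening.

-75.0 MPa

A_1 = 385.8 mm².
Equal strain + equilibrium ⇒ each member carries load in proportion to AE: A₁E₁ = 42060000 N, A₂E₂ = 148200000 N, ΣAE = 190300000 N.
σ₁ = P·E₁/ΣAE = -131000·109000/190300000 = -75.04 MPa.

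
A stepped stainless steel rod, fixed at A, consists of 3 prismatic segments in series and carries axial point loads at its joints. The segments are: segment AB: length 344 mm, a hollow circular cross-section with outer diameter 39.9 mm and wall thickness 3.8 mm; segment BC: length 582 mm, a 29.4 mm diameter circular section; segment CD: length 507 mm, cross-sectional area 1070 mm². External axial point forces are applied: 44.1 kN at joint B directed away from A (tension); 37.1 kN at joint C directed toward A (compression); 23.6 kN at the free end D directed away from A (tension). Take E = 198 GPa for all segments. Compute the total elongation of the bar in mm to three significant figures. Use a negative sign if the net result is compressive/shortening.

0.121 mm

Internal axial forces (sectioning from the free end, tension +): N_CD = 23.6 kN, N_BC = -13.5 kN, N_AB = 30.6 kN.
A_AB = 431 mm².
A_BC = 678.9 mm².
δ_AB = 30600·344/(431·198000) = 0.1234 mm
δ_BC = -13500·582/(678.9·198000) = -0.05845 mm
δ_CD = 23600·507/(1070·198000) = 0.05648 mm
δ = Σδ_i = 0.1214 mm.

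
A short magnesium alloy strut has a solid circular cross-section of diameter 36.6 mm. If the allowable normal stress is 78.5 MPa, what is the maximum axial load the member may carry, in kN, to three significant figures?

82.6 kN

A = 1052 mm².
P_max = σ_allow · A = 78.5 · 1052 = 82590 N = 82.59 kN.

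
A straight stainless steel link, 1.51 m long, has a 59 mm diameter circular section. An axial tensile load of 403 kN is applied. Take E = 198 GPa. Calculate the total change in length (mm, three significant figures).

A = 2734 mm².
δ_mech = NL/(AE) = 403000·1510/(2734·198000) = 1.124 mm.

1.12 mm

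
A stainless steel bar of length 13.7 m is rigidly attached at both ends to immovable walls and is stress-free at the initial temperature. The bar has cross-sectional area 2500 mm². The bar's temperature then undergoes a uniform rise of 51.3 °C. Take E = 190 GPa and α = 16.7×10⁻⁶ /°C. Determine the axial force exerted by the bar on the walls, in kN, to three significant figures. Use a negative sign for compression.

Free thermal expansion αLΔT = 16.7e-6 · 13700 · 51.3 = 11.74 mm.
The walls impose strain ε = −(11.74)/13700 = -8.5671e-04; σ = Eε = 190000 · -8.5671e-04 = -162.8 MPa.
Wall reaction R = σ·A = -162.8·2500 = -406900 N = -406.9 kN.

-407 kN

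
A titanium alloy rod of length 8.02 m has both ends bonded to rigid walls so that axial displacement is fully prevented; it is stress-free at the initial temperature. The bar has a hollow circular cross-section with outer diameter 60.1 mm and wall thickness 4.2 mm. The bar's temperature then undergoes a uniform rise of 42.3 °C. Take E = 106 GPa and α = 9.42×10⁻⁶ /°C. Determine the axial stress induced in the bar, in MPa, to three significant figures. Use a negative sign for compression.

-42.2 MPa

Free thermal expansion αLΔT = 9.42e-6 · 8020 · 42.3 = 3.196 mm.
The walls impose strain ε = −(3.196)/8020 = -3.9847e-04; σ = Eε = 106000 · -3.9847e-04 = -42.24 MPa.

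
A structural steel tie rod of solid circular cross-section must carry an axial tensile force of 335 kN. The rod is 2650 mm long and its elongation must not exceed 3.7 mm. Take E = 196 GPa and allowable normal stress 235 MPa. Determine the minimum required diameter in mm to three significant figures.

42.6 mm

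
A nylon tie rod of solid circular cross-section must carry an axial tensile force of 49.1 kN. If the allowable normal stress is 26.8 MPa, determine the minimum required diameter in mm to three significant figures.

Required area A ≥ P/σ_allow = 49100/26.8 = 1832 mm².
For a solid circular section, d ≥ √(4A/π) = 48.3 mm.

48.3 mm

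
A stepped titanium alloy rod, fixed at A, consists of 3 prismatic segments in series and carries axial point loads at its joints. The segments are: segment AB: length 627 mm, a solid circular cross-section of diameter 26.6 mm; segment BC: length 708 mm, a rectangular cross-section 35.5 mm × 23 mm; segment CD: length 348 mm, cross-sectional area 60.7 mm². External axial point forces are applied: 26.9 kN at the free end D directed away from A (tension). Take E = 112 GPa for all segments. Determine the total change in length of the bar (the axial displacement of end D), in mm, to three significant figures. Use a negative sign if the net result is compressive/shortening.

Internal axial forces (sectioning from the free end, tension +): N_CD = 26.9 kN, N_BC = 26.9 kN, N_AB = 26.9 kN.
A_AB = 555.7 mm².
A_BC = 816.5 mm².
δ_AB = 26900·627/(555.7·112000) = 0.271 mm
δ_BC = 26900·708/(816.5·112000) = 0.2083 mm
δ_CD = 26900·348/(60.7·112000) = 1.377 mm
δ = Σδ_i = 1.856 mm.

1.86 mm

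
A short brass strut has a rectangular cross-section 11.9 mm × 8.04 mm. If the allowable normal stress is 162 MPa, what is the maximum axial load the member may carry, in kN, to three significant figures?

15.5 kN

A = 95.68 mm².
P_max = σ_allow · A = 162 · 95.68 = 15500 N = 15.5 kN.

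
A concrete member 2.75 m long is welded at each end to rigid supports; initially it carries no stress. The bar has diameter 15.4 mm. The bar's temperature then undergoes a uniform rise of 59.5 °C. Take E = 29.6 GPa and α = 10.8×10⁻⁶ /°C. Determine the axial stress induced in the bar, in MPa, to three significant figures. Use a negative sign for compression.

Free thermal expansion αLΔT = 10.8e-6 · 2750 · 59.5 = 1.767 mm.
The walls impose strain ε = −(1.767)/2750 = -6.4260e-04; σ = Eε = 29600 · -6.4260e-04 = -19.02 MPa.

-19.0 MPa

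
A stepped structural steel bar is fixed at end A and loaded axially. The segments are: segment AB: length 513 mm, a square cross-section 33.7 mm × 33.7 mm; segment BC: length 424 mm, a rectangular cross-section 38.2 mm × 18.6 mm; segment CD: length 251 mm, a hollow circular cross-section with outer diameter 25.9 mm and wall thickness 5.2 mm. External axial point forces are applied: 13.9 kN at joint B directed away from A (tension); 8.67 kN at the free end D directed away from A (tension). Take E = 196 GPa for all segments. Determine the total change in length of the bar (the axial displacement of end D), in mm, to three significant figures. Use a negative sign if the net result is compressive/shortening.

Internal axial forces (sectioning from the free end, tension +): N_CD = 8.67 kN, N_BC = 8.67 kN, N_AB = 22.57 kN.
A_AB = 1136 mm².
A_BC = 710.5 mm².
A_CD = 338.2 mm².
δ_AB = 22570·513/(1136·196000) = 0.05202 mm
δ_BC = 8670·424/(710.5·196000) = 0.0264 mm
δ_CD = 8670·251/(338.2·196000) = 0.03283 mm
δ = Σδ_i = 0.1112 mm.

0.111 mm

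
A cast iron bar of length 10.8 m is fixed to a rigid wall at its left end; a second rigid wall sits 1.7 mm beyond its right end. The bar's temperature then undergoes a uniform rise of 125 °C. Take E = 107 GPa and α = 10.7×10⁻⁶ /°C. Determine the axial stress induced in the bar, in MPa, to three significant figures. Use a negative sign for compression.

Free thermal expansion αLΔT = 10.7e-6 · 10800 · 125 = 14.44 mm.
The walls engage after the gap closes; constrained expansion = 14.44 − 1.7 = 12.74 mm.
The walls impose strain ε = −(12.74)/10800 = -1.1801e-03; σ = Eε = 107000 · -1.1801e-03 = -126.3 MPa.

-126 MPa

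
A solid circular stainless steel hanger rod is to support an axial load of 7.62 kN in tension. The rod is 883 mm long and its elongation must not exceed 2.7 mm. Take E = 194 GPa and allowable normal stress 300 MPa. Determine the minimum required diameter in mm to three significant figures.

Required area A ≥ P/σ_allow = 7620/300 = 25.4 mm².
For a solid circular section, d ≥ √(4A/π) = 5.687 mm.
Elongation limit: A ≥ PL/(Eδ_allow) = 7620·883/(194000·2.7) = 12.85 mm² ⇒ d ≥ 4.044 mm.
The stress limit governs.

5.69 mm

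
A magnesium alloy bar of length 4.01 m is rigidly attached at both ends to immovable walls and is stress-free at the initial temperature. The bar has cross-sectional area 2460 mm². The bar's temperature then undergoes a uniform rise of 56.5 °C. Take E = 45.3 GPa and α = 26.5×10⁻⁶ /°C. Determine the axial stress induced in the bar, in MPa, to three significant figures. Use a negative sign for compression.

-67.8 MPa

Free thermal expansion αLΔT = 26.5e-6 · 4010 · 56.5 = 6.004 mm.
The walls impose strain ε = −(6.004)/4010 = -1.4973e-03; σ = Eε = 45300 · -1.4973e-03 = -67.83 MPa.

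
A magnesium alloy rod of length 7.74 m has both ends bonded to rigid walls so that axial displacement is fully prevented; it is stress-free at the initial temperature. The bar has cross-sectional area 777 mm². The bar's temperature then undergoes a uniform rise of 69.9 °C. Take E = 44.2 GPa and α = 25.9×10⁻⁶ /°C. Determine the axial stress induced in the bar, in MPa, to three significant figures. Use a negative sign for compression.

Free thermal expansion αLΔT = 25.9e-6 · 7740 · 69.9 = 14.01 mm.
The walls impose strain ε = −(14.01)/7740 = -1.8104e-03; σ = Eε = 44200 · -1.8104e-03 = -80.02 MPa.

-80.0 MPa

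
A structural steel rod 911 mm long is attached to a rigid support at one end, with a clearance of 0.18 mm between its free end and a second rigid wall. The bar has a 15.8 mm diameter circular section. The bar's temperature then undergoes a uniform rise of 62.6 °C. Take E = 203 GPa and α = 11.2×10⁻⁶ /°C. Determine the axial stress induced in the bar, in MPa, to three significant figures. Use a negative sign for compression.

Free thermal expansion αLΔT = 11.2e-6 · 911 · 62.6 = 0.6387 mm.
The walls engage after the gap closes; constrained expansion = 0.6387 − 0.18 = 0.4587 mm.
The walls impose strain ε = −(0.4587)/911 = -5.0353e-04; σ = Eε = 203000 · -5.0353e-04 = -102.2 MPa.

-102 MPa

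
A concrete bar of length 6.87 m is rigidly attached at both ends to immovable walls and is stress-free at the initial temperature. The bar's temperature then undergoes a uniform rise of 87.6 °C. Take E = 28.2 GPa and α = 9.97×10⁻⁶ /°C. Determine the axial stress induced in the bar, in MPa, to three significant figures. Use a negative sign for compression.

-24.6 MPa

Free thermal expansion αLΔT = 9.97e-6 · 6870 · 87.6 = 6 mm.
The walls impose strain ε = −(6)/6870 = -8.7337e-04; σ = Eε = 28200 · -8.7337e-04 = -24.63 MPa.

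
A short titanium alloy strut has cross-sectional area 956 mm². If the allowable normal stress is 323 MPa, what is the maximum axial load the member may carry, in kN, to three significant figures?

309 kN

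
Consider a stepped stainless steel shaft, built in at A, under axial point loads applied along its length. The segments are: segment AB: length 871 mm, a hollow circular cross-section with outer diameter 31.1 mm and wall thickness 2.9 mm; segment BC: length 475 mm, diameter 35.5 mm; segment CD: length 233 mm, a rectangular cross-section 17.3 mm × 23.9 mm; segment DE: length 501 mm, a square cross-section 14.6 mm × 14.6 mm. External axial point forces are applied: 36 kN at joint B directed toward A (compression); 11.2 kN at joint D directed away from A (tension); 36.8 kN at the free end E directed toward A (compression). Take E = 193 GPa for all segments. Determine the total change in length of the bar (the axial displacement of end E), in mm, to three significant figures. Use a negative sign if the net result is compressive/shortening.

Internal axial forces (sectioning from the free end, tension +): N_DE = -36.8 kN, N_CD = -25.6 kN, N_BC = -25.6 kN, N_AB = -61.6 kN.
A_AB = 256.9 mm².
A_BC = 989.8 mm².
A_CD = 413.5 mm².
A_DE = 213.2 mm².
δ_AB = -61600·871/(256.9·193000) = -1.082 mm
δ_BC = -25600·475/(989.8·193000) = -0.06365 mm
δ_CD = -25600·233/(413.5·193000) = -0.07475 mm
δ_DE = -36800·501/(213.2·193000) = -0.4481 mm
δ = Σδ_i = -1.669 mm.

-1.67 mm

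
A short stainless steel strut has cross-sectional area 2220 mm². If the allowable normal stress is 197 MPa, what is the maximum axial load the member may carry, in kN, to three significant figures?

P_max = σ_allow · A = 197 · 2220 = 437300 N = 437.3 kN.

437 kN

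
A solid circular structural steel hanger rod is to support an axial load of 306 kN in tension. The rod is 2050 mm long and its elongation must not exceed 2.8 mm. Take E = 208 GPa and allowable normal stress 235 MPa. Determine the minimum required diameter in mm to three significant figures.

Required area A ≥ P/σ_allow = 306000/235 = 1302 mm².
For a solid circular section, d ≥ √(4A/π) = 40.72 mm.
Elongation limit: A ≥ PL/(Eδ_allow) = 306000·2050/(208000·2.8) = 1077 mm² ⇒ d ≥ 37.03 mm.
The stress limit governs.

40.7 mm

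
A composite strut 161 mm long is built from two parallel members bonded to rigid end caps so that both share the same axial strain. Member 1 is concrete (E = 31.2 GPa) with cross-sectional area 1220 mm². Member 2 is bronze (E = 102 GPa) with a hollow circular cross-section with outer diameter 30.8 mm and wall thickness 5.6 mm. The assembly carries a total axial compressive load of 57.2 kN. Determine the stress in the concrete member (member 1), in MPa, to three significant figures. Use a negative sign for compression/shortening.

-21.4 MPa

A_2 = 443.3 mm².
Equal strain + equilibrium ⇒ each member carries load in proportion to AE: A₁E₁ = 38060000 N, A₂E₂ = 45220000 N, ΣAE = 83280000 N.
σ₁ = P·E₁/ΣAE = -57200·31200/83280000 = -21.43 MPa.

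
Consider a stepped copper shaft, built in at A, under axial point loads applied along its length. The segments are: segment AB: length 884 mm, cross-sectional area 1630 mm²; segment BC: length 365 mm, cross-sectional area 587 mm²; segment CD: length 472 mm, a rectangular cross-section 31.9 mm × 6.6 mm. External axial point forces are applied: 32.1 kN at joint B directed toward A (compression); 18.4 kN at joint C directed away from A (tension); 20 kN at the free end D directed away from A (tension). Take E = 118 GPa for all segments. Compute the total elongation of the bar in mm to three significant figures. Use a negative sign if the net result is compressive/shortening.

0.611 mm

Internal axial forces (sectioning from the free end, tension +): N_CD = 20 kN, N_BC = 38.4 kN, N_AB = 6.3 kN.
A_CD = 210.5 mm².
δ_AB = 6300·884/(1630·118000) = 0.02895 mm
δ_BC = 38400·365/(587·118000) = 0.2024 mm
δ_CD = 20000·472/(210.5·118000) = 0.38 mm
δ = Σδ_i = 0.6113 mm.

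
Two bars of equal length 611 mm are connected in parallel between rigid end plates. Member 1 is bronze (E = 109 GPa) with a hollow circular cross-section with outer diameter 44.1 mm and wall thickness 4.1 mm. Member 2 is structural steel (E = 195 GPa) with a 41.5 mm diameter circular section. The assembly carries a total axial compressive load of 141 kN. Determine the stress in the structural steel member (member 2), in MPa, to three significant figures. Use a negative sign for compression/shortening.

-85.9 MPa

A_1 = 515.2 mm².
A_2 = 1353 mm².
Equal strain + equilibrium ⇒ each member carries load in proportion to AE: A₁E₁ = 56160000 N, A₂E₂ = 263800000 N, ΣAE = 319900000 N.
σ₂ = P·E₂/ΣAE = -141000·195000/319900000 = -85.94 MPa.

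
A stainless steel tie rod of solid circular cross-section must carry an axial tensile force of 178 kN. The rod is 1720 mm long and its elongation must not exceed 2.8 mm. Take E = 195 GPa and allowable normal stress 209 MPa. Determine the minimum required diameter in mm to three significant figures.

Required area A ≥ P/σ_allow = 178000/209 = 851.7 mm².
For a solid circular section, d ≥ √(4A/π) = 32.93 mm.
Elongation limit: A ≥ PL/(Eδ_allow) = 178000·1720/(195000·2.8) = 560.7 mm² ⇒ d ≥ 26.72 mm.
The stress limit governs.

32.9 mm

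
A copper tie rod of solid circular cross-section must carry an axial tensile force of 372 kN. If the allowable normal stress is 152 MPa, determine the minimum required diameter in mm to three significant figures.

Required area A ≥ P/σ_allow = 372000/152 = 2447 mm².
For a solid circular section, d ≥ √(4A/π) = 55.82 mm.

55.8 mm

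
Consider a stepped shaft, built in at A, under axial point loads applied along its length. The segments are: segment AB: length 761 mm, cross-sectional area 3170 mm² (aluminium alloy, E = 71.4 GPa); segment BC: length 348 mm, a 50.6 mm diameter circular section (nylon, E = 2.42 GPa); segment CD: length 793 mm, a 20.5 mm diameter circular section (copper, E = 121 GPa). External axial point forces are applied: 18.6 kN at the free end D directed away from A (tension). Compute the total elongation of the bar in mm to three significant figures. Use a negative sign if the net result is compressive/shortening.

Internal axial forces (sectioning from the free end, tension +): N_CD = 18.6 kN, N_BC = 18.6 kN, N_AB = 18.6 kN.
A_BC = 2011 mm².
A_CD = 330.1 mm².
δ_AB = 18600·761/(3170·71400) = 0.06254 mm
δ_BC = 18600·348/(2011·2420) = 1.33 mm
δ_CD = 18600·793/(330.1·121000) = 0.3693 mm
δ = Σδ_i = 1.762 mm.

1.76 mm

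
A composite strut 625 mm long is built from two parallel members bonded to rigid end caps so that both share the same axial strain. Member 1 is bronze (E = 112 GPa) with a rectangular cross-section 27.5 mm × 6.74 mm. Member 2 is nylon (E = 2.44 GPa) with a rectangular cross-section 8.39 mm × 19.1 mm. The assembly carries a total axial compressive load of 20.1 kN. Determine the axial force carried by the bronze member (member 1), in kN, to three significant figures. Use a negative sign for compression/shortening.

-19.7 kN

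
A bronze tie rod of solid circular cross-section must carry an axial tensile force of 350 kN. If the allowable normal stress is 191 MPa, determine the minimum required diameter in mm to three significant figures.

Required area A ≥ P/σ_allow = 350000/191 = 1832 mm².
For a solid circular section, d ≥ √(4A/π) = 48.3 mm.

48.3 mm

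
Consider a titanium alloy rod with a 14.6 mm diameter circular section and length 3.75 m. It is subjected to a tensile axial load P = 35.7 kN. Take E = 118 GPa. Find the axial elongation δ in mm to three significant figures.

6.78 mm

A = 167.4 mm².
δ_mech = NL/(AE) = 35700·3750/(167.4·118000) = 6.777 mm.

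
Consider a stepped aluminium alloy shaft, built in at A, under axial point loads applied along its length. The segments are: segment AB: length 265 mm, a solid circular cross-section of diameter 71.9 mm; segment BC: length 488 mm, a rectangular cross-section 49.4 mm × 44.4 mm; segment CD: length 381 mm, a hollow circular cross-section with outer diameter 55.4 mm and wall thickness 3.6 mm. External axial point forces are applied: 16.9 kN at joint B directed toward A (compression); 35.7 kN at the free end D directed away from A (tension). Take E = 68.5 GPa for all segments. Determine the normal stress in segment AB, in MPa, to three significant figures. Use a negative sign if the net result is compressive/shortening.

Internal axial forces (sectioning from the free end, tension +): N_CD = 35.7 kN, N_BC = 35.7 kN, N_AB = 18.8 kN.
A_AB = 4060 mm².
σ_AB = N_AB/A_AB = 18800/4060 = 4.63 MPa.

4.63 MPa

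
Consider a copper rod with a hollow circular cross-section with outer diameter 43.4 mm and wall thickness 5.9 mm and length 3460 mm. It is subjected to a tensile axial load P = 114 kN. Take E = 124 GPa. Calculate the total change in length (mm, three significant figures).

4.58 mm

A = 695.1 mm².
δ_mech = NL/(AE) = 114000·3460/(695.1·124000) = 4.576 mm.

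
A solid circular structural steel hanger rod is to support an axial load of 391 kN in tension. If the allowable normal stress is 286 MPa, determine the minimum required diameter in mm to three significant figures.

41.7 mm

Required area A ≥ P/σ_allow = 391000/286 = 1367 mm².
For a solid circular section, d ≥ √(4A/π) = 41.72 mm.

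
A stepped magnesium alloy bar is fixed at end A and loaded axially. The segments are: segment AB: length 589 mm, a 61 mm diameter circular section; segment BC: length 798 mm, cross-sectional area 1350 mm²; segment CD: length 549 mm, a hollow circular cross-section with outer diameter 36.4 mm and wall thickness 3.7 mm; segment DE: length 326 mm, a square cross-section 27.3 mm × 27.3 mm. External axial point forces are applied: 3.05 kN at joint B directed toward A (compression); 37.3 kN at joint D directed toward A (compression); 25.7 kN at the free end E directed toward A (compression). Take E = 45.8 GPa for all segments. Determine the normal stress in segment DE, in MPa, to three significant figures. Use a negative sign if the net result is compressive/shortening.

-34.5 MPa

Internal axial forces (sectioning from the free end, tension +): N_DE = -25.7 kN, N_CD = -63 kN, N_BC = -63 kN, N_AB = -66.05 kN.
A_DE = 745.3 mm².
σ_DE = N_DE/A_DE = -25700/745.3 = -34.48 MPa.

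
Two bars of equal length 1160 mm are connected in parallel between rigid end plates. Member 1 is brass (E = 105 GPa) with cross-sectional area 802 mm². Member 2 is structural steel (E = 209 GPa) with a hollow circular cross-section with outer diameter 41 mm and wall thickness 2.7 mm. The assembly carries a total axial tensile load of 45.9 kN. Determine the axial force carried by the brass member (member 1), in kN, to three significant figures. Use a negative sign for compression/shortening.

A_2 = 324.9 mm².
Equal strain + equilibrium ⇒ each member carries load in proportion to AE: A₁E₁ = 84210000 N, A₂E₂ = 67900000 N, ΣAE = 152100000 N.
F₁ = P·A₁E₁/ΣAE = 45900·84210000/152100000 = 25410 N.

25.4 kN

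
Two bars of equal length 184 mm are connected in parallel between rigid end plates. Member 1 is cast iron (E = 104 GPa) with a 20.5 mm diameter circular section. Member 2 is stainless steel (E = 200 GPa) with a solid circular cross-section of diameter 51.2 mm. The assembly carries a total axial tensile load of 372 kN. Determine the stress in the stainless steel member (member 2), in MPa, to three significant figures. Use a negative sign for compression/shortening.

167 MPa

A_1 = 330.1 mm².
A_2 = 2059 mm².
Equal strain + equilibrium ⇒ each member carries load in proportion to AE: A₁E₁ = 34330000 N, A₂E₂ = 411800000 N, ΣAE = 446100000 N.
σ₂ = P·E₂/ΣAE = 372000·200000/446100000 = 166.8 MPa.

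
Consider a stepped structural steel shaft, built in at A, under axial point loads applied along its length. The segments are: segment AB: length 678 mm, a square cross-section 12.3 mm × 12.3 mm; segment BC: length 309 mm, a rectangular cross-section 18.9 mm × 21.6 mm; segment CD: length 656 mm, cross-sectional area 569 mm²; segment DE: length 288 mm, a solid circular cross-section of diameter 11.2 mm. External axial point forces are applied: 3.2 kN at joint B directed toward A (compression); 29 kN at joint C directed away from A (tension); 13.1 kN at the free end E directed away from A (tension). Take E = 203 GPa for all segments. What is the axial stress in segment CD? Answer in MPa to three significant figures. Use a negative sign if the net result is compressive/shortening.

23.0 MPa

Internal axial forces (sectioning from the free end, tension +): N_DE = 13.1 kN, N_CD = 13.1 kN, N_BC = 42.1 kN, N_AB = 38.9 kN.
σ_CD = N_CD/A_CD = 13100/569 = 23.02 MPa.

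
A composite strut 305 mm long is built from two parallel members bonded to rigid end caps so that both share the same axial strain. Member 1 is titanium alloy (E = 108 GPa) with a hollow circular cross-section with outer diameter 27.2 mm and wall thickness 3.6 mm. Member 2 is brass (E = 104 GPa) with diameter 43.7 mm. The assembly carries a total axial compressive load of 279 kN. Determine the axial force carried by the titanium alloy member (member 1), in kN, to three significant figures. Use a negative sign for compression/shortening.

A_1 = 266.9 mm².
A_2 = 1500 mm².
Equal strain + equilibrium ⇒ each member carries load in proportion to AE: A₁E₁ = 28830000 N, A₂E₂ = 156000000 N, ΣAE = 184800000 N.
F₁ = P·A₁E₁/ΣAE = -279000·28830000/184800000 = -43520 N.

-43.5 kN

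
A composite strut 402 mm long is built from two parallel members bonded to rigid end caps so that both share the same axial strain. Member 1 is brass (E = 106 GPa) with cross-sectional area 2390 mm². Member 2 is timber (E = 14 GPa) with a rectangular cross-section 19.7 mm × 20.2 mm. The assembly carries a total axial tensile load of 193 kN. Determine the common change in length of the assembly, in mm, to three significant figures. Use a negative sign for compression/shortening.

A_2 = 397.9 mm².
Equal strain + equilibrium ⇒ each member carries load in proportion to AE: A₁E₁ = 253300000 N, A₂E₂ = 5571000 N, ΣAE = 258900000 N.
δ = PL/ΣAE = 193000·402/258900000 = 0.2997 mm.

0.300 mm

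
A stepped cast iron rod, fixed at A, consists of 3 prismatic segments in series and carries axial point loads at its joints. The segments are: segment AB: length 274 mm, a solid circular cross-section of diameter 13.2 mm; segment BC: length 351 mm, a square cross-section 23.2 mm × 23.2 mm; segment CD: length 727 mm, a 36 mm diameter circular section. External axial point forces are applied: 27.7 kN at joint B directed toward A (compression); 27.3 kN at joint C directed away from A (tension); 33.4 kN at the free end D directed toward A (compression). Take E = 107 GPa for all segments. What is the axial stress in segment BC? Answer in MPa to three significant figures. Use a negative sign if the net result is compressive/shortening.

Internal axial forces (sectioning from the free end, tension +): N_CD = -33.4 kN, N_BC = -6.1 kN, N_AB = -33.8 kN.
A_BC = 538.2 mm².
σ_BC = N_BC/A_BC = -6100/538.2 = -11.33 MPa.

-11.3 MPa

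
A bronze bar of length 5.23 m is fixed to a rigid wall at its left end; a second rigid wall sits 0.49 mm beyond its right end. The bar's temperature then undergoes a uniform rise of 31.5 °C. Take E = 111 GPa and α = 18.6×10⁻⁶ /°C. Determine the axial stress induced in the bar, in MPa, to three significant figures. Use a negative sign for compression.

-54.6 MPa

Free thermal expansion αLΔT = 18.6e-6 · 5230 · 31.5 = 3.064 mm.
The walls engage after the gap closes; constrained expansion = 3.064 − 0.49 = 2.574 mm.
The walls impose strain ε = −(2.574)/5230 = -4.9221e-04; σ = Eε = 111000 · -4.9221e-04 = -54.64 MPa.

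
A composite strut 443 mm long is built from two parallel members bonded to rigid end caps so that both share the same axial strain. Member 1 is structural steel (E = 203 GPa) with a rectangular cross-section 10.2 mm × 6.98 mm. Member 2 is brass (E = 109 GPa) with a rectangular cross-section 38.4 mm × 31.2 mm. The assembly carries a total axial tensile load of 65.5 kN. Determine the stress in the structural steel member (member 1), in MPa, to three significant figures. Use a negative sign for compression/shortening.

91.7 MPa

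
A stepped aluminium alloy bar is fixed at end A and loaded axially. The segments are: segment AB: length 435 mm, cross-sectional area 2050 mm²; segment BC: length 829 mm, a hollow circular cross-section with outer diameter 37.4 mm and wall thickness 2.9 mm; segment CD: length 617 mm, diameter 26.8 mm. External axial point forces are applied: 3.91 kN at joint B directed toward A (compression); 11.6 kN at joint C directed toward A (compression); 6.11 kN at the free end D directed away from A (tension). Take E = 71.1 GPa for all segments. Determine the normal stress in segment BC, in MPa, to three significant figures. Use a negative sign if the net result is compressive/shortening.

Internal axial forces (sectioning from the free end, tension +): N_CD = 6.11 kN, N_BC = -5.49 kN, N_AB = -9.4 kN.
A_BC = 314.3 mm².
σ_BC = N_BC/A_BC = -5490/314.3 = -17.47 MPa.

-17.5 MPa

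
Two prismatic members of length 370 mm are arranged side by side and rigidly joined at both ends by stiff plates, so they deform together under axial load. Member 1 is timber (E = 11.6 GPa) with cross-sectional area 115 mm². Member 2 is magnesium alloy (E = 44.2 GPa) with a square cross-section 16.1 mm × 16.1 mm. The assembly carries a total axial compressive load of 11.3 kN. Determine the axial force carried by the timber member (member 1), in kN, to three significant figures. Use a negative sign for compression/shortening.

-1.18 kN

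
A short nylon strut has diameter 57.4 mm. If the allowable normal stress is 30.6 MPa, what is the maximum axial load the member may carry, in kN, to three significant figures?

79.2 kN

A = 2588 mm².
P_max = σ_allow · A = 30.6 · 2588 = 79180 N = 79.18 kN.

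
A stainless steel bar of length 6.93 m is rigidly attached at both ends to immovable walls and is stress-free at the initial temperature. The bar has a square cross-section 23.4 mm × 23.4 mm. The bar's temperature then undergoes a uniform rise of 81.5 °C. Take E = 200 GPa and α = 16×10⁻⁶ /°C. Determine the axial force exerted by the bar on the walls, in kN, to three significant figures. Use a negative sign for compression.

Free thermal expansion αLΔT = 16e-6 · 6930 · 81.5 = 9.037 mm.
The walls impose strain ε = −(9.037)/6930 = -1.3040e-03; σ = Eε = 200000 · -1.3040e-03 = -260.8 MPa.
Wall reaction R = σ·A = -260.8·547.6 = -142800 N = -142.8 kN.

-143 kN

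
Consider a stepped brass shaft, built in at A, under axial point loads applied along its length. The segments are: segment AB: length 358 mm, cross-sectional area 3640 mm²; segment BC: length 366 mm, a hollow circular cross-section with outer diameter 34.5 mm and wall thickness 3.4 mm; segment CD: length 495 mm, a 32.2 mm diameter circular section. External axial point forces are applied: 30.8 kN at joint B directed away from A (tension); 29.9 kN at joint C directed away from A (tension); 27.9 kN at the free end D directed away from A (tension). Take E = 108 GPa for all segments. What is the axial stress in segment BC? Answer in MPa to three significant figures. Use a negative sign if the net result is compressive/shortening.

Internal axial forces (sectioning from the free end, tension +): N_CD = 27.9 kN, N_BC = 57.8 kN, N_AB = 88.6 kN.
A_BC = 332.2 mm².
σ_BC = N_BC/A_BC = 57800/332.2 = 174 MPa.

174 MPa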